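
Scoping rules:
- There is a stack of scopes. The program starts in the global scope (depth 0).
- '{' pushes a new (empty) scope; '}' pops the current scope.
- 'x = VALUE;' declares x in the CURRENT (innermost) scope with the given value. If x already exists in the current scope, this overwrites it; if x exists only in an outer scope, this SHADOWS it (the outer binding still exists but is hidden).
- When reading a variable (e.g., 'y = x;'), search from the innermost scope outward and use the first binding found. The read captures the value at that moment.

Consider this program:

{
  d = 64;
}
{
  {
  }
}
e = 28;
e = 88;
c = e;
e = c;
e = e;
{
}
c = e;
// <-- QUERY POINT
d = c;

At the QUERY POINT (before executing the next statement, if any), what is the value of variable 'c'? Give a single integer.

Step 1: enter scope (depth=1)
Step 2: declare d=64 at depth 1
Step 3: exit scope (depth=0)
Step 4: enter scope (depth=1)
Step 5: enter scope (depth=2)
Step 6: exit scope (depth=1)
Step 7: exit scope (depth=0)
Step 8: declare e=28 at depth 0
Step 9: declare e=88 at depth 0
Step 10: declare c=(read e)=88 at depth 0
Step 11: declare e=(read c)=88 at depth 0
Step 12: declare e=(read e)=88 at depth 0
Step 13: enter scope (depth=1)
Step 14: exit scope (depth=0)
Step 15: declare c=(read e)=88 at depth 0
Visible at query point: c=88 e=88

Answer: 88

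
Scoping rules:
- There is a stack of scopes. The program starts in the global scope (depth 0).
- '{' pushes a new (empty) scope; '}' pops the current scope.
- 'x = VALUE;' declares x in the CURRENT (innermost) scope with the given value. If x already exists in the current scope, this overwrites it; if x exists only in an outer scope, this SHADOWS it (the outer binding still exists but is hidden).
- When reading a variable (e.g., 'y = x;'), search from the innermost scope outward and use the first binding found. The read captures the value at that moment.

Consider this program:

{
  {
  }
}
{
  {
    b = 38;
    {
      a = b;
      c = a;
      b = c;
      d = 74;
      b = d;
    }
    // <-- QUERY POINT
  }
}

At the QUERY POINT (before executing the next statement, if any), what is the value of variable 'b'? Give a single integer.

Answer: 38

Derivation:
Step 1: enter scope (depth=1)
Step 2: enter scope (depth=2)
Step 3: exit scope (depth=1)
Step 4: exit scope (depth=0)
Step 5: enter scope (depth=1)
Step 6: enter scope (depth=2)
Step 7: declare b=38 at depth 2
Step 8: enter scope (depth=3)
Step 9: declare a=(read b)=38 at depth 3
Step 10: declare c=(read a)=38 at depth 3
Step 11: declare b=(read c)=38 at depth 3
Step 12: declare d=74 at depth 3
Step 13: declare b=(read d)=74 at depth 3
Step 14: exit scope (depth=2)
Visible at query point: b=38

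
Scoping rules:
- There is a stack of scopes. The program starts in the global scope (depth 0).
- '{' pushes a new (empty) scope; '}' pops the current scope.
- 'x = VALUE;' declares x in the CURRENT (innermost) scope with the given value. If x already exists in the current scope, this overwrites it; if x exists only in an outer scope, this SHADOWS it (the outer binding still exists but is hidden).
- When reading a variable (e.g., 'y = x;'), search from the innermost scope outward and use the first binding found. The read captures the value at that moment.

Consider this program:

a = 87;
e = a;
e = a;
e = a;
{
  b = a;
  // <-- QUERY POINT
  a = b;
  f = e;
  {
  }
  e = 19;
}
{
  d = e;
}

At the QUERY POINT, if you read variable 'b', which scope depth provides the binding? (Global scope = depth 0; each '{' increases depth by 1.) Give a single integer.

Answer: 1

Derivation:
Step 1: declare a=87 at depth 0
Step 2: declare e=(read a)=87 at depth 0
Step 3: declare e=(read a)=87 at depth 0
Step 4: declare e=(read a)=87 at depth 0
Step 5: enter scope (depth=1)
Step 6: declare b=(read a)=87 at depth 1
Visible at query point: a=87 b=87 e=87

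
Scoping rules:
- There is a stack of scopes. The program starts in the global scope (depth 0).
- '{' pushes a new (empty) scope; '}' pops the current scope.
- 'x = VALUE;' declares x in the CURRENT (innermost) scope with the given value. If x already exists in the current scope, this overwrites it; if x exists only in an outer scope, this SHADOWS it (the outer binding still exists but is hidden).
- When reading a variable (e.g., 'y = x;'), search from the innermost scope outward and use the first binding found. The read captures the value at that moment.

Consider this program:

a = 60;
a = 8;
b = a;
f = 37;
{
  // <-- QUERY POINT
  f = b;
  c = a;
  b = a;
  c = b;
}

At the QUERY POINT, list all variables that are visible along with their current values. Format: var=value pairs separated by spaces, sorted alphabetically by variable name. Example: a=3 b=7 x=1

Answer: a=8 b=8 f=37

Derivation:
Step 1: declare a=60 at depth 0
Step 2: declare a=8 at depth 0
Step 3: declare b=(read a)=8 at depth 0
Step 4: declare f=37 at depth 0
Step 5: enter scope (depth=1)
Visible at query point: a=8 b=8 f=37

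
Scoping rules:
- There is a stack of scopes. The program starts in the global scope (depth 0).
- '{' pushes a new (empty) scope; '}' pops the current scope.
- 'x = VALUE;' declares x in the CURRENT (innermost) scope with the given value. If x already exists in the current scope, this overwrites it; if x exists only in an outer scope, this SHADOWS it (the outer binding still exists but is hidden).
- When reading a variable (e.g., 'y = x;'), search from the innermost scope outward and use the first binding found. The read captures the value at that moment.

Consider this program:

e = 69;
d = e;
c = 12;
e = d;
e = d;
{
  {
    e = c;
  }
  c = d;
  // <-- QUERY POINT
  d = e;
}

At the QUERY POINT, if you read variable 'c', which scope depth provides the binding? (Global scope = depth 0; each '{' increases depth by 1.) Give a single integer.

Step 1: declare e=69 at depth 0
Step 2: declare d=(read e)=69 at depth 0
Step 3: declare c=12 at depth 0
Step 4: declare e=(read d)=69 at depth 0
Step 5: declare e=(read d)=69 at depth 0
Step 6: enter scope (depth=1)
Step 7: enter scope (depth=2)
Step 8: declare e=(read c)=12 at depth 2
Step 9: exit scope (depth=1)
Step 10: declare c=(read d)=69 at depth 1
Visible at query point: c=69 d=69 e=69

Answer: 1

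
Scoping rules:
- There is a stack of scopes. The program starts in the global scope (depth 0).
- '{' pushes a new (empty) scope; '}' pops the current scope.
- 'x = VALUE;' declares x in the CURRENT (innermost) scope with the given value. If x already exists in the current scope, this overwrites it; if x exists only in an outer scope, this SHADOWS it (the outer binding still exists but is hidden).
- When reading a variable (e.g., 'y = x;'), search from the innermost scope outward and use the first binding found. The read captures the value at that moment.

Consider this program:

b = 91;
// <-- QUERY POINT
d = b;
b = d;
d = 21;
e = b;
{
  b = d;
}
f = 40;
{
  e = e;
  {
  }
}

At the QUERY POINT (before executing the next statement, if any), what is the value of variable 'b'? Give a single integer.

Step 1: declare b=91 at depth 0
Visible at query point: b=91

Answer: 91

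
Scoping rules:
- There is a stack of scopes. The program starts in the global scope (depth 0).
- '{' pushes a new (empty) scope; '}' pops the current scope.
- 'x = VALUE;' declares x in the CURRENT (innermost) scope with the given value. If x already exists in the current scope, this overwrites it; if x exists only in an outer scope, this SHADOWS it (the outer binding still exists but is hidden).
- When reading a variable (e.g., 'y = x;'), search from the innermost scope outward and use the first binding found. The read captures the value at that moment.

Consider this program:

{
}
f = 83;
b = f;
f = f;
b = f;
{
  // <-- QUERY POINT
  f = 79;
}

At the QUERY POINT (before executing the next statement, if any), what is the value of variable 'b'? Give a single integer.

Step 1: enter scope (depth=1)
Step 2: exit scope (depth=0)
Step 3: declare f=83 at depth 0
Step 4: declare b=(read f)=83 at depth 0
Step 5: declare f=(read f)=83 at depth 0
Step 6: declare b=(read f)=83 at depth 0
Step 7: enter scope (depth=1)
Visible at query point: b=83 f=83

Answer: 83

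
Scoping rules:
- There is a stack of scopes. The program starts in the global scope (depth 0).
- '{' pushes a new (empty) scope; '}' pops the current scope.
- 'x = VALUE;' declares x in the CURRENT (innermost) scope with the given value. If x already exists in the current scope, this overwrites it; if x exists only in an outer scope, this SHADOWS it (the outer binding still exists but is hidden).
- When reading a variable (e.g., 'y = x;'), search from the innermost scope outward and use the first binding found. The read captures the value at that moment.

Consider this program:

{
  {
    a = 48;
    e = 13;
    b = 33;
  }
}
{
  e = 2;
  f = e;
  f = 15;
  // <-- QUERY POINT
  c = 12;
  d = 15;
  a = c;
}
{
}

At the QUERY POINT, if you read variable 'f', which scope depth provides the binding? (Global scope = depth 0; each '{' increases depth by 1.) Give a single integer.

Step 1: enter scope (depth=1)
Step 2: enter scope (depth=2)
Step 3: declare a=48 at depth 2
Step 4: declare e=13 at depth 2
Step 5: declare b=33 at depth 2
Step 6: exit scope (depth=1)
Step 7: exit scope (depth=0)
Step 8: enter scope (depth=1)
Step 9: declare e=2 at depth 1
Step 10: declare f=(read e)=2 at depth 1
Step 11: declare f=15 at depth 1
Visible at query point: e=2 f=15

Answer: 1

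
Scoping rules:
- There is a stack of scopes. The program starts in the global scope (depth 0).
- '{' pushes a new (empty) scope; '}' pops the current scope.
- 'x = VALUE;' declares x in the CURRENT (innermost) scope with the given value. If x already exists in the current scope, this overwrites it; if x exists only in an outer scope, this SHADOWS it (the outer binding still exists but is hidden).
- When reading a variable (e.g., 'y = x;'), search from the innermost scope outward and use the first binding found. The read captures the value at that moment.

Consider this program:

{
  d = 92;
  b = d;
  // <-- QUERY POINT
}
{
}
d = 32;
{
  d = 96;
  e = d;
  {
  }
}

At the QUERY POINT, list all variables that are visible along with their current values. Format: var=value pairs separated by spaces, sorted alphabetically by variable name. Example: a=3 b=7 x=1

Answer: b=92 d=92

Derivation:
Step 1: enter scope (depth=1)
Step 2: declare d=92 at depth 1
Step 3: declare b=(read d)=92 at depth 1
Visible at query point: b=92 d=92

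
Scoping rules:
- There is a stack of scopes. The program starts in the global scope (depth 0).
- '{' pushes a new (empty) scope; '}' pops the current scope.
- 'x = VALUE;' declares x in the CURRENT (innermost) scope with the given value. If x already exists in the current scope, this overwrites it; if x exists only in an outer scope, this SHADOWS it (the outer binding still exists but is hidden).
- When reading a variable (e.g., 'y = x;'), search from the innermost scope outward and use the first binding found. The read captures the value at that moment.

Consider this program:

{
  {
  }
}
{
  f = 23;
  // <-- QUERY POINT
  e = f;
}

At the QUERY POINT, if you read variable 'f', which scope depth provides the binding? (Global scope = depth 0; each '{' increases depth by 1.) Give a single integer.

Answer: 1

Derivation:
Step 1: enter scope (depth=1)
Step 2: enter scope (depth=2)
Step 3: exit scope (depth=1)
Step 4: exit scope (depth=0)
Step 5: enter scope (depth=1)
Step 6: declare f=23 at depth 1
Visible at query point: f=23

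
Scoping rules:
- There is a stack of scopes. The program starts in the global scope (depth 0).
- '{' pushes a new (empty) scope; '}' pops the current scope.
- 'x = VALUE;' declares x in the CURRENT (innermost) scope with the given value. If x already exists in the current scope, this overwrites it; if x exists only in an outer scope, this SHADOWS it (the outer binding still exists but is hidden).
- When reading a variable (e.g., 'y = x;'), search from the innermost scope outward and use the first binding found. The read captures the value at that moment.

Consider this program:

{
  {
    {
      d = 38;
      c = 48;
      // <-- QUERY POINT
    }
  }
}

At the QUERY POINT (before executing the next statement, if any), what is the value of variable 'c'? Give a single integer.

Step 1: enter scope (depth=1)
Step 2: enter scope (depth=2)
Step 3: enter scope (depth=3)
Step 4: declare d=38 at depth 3
Step 5: declare c=48 at depth 3
Visible at query point: c=48 d=38

Answer: 48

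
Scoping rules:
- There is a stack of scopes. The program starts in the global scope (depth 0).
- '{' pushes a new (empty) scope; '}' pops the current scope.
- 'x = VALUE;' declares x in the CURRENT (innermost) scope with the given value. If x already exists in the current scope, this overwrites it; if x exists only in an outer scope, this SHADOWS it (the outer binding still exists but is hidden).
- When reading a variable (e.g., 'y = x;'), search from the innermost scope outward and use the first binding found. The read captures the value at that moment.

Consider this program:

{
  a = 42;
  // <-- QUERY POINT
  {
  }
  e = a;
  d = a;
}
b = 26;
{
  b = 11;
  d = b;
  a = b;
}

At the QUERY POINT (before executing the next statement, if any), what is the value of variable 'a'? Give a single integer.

Answer: 42

Derivation:
Step 1: enter scope (depth=1)
Step 2: declare a=42 at depth 1
Visible at query point: a=42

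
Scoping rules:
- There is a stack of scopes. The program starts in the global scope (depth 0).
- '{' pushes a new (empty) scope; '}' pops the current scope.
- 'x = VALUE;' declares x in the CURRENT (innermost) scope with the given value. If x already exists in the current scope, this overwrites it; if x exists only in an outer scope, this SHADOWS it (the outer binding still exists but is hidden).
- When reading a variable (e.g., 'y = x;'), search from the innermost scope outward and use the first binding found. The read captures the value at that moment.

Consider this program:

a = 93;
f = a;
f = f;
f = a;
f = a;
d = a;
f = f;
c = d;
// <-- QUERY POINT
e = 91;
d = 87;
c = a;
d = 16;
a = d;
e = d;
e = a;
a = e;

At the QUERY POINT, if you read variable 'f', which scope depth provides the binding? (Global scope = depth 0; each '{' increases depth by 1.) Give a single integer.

Answer: 0

Derivation:
Step 1: declare a=93 at depth 0
Step 2: declare f=(read a)=93 at depth 0
Step 3: declare f=(read f)=93 at depth 0
Step 4: declare f=(read a)=93 at depth 0
Step 5: declare f=(read a)=93 at depth 0
Step 6: declare d=(read a)=93 at depth 0
Step 7: declare f=(read f)=93 at depth 0
Step 8: declare c=(read d)=93 at depth 0
Visible at query point: a=93 c=93 d=93 f=93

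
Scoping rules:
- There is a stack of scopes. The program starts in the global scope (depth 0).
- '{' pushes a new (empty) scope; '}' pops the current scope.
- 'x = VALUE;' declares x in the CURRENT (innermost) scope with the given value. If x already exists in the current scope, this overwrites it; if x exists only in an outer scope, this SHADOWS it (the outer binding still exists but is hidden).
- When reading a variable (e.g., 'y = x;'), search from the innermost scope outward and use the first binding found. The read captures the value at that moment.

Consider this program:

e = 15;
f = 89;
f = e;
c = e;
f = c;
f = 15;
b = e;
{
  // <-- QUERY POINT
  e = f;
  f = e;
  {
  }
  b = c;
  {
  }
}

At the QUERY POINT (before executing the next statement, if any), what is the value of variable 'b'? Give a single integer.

Answer: 15

Derivation:
Step 1: declare e=15 at depth 0
Step 2: declare f=89 at depth 0
Step 3: declare f=(read e)=15 at depth 0
Step 4: declare c=(read e)=15 at depth 0
Step 5: declare f=(read c)=15 at depth 0
Step 6: declare f=15 at depth 0
Step 7: declare b=(read e)=15 at depth 0
Step 8: enter scope (depth=1)
Visible at query point: b=15 c=15 e=15 f=15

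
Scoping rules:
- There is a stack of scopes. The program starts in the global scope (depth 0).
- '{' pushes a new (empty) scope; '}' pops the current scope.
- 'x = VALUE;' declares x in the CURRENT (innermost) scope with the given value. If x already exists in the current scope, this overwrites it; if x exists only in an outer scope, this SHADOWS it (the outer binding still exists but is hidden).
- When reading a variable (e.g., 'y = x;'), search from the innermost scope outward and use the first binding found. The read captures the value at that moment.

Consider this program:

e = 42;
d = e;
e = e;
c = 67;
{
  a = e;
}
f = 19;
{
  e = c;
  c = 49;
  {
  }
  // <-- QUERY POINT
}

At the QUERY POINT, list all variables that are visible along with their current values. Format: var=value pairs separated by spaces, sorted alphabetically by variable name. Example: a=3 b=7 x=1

Step 1: declare e=42 at depth 0
Step 2: declare d=(read e)=42 at depth 0
Step 3: declare e=(read e)=42 at depth 0
Step 4: declare c=67 at depth 0
Step 5: enter scope (depth=1)
Step 6: declare a=(read e)=42 at depth 1
Step 7: exit scope (depth=0)
Step 8: declare f=19 at depth 0
Step 9: enter scope (depth=1)
Step 10: declare e=(read c)=67 at depth 1
Step 11: declare c=49 at depth 1
Step 12: enter scope (depth=2)
Step 13: exit scope (depth=1)
Visible at query point: c=49 d=42 e=67 f=19

Answer: c=49 d=42 e=67 f=19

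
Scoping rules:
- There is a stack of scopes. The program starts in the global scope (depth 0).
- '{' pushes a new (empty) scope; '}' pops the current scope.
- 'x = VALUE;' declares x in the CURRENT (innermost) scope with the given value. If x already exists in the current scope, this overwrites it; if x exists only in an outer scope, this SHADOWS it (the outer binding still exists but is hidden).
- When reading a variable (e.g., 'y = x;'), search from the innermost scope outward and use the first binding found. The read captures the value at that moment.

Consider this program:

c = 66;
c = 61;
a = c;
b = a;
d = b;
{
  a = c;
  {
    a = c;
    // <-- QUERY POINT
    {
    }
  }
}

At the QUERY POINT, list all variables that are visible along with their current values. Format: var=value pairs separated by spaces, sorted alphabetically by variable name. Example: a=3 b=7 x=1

Step 1: declare c=66 at depth 0
Step 2: declare c=61 at depth 0
Step 3: declare a=(read c)=61 at depth 0
Step 4: declare b=(read a)=61 at depth 0
Step 5: declare d=(read b)=61 at depth 0
Step 6: enter scope (depth=1)
Step 7: declare a=(read c)=61 at depth 1
Step 8: enter scope (depth=2)
Step 9: declare a=(read c)=61 at depth 2
Visible at query point: a=61 b=61 c=61 d=61

Answer: a=61 b=61 c=61 d=61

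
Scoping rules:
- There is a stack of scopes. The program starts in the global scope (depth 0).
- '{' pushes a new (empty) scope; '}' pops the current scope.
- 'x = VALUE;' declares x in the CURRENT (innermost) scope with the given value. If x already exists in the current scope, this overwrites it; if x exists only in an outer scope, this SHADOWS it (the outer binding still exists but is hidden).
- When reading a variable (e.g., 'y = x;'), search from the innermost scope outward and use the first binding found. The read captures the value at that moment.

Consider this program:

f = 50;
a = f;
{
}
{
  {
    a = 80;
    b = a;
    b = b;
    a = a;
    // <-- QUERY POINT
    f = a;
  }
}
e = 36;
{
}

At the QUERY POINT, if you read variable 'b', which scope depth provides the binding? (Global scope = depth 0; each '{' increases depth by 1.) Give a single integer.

Step 1: declare f=50 at depth 0
Step 2: declare a=(read f)=50 at depth 0
Step 3: enter scope (depth=1)
Step 4: exit scope (depth=0)
Step 5: enter scope (depth=1)
Step 6: enter scope (depth=2)
Step 7: declare a=80 at depth 2
Step 8: declare b=(read a)=80 at depth 2
Step 9: declare b=(read b)=80 at depth 2
Step 10: declare a=(read a)=80 at depth 2
Visible at query point: a=80 b=80 f=50

Answer: 2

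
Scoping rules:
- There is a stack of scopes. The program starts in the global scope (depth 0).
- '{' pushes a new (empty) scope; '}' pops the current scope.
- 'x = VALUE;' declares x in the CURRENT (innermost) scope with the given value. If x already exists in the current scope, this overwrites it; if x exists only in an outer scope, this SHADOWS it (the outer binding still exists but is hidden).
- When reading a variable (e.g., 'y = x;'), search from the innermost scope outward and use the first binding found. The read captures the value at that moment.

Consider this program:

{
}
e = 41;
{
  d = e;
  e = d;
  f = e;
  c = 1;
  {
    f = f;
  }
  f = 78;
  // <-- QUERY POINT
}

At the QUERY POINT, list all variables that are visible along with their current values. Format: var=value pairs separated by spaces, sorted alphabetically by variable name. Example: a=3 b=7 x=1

Step 1: enter scope (depth=1)
Step 2: exit scope (depth=0)
Step 3: declare e=41 at depth 0
Step 4: enter scope (depth=1)
Step 5: declare d=(read e)=41 at depth 1
Step 6: declare e=(read d)=41 at depth 1
Step 7: declare f=(read e)=41 at depth 1
Step 8: declare c=1 at depth 1
Step 9: enter scope (depth=2)
Step 10: declare f=(read f)=41 at depth 2
Step 11: exit scope (depth=1)
Step 12: declare f=78 at depth 1
Visible at query point: c=1 d=41 e=41 f=78

Answer: c=1 d=41 e=41 f=78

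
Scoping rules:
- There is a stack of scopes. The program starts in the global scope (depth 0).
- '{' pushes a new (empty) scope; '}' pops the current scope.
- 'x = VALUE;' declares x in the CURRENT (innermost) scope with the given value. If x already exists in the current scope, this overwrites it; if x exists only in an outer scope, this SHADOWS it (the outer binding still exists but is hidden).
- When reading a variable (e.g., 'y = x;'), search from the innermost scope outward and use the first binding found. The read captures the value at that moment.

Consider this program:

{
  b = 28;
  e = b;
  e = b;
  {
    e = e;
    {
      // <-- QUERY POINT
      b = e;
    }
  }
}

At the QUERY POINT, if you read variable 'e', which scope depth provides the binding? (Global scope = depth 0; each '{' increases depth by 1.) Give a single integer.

Step 1: enter scope (depth=1)
Step 2: declare b=28 at depth 1
Step 3: declare e=(read b)=28 at depth 1
Step 4: declare e=(read b)=28 at depth 1
Step 5: enter scope (depth=2)
Step 6: declare e=(read e)=28 at depth 2
Step 7: enter scope (depth=3)
Visible at query point: b=28 e=28

Answer: 2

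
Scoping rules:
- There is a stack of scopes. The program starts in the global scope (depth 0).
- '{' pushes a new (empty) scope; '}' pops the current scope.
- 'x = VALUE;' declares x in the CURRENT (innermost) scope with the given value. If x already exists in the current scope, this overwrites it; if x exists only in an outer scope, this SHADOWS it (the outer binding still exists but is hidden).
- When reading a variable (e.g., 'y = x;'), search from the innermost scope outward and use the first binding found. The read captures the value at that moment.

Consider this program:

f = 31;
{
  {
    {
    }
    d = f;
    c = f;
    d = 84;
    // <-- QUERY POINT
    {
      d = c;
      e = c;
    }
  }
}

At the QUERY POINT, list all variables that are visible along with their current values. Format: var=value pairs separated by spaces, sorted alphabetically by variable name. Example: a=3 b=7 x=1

Step 1: declare f=31 at depth 0
Step 2: enter scope (depth=1)
Step 3: enter scope (depth=2)
Step 4: enter scope (depth=3)
Step 5: exit scope (depth=2)
Step 6: declare d=(read f)=31 at depth 2
Step 7: declare c=(read f)=31 at depth 2
Step 8: declare d=84 at depth 2
Visible at query point: c=31 d=84 f=31

Answer: c=31 d=84 f=31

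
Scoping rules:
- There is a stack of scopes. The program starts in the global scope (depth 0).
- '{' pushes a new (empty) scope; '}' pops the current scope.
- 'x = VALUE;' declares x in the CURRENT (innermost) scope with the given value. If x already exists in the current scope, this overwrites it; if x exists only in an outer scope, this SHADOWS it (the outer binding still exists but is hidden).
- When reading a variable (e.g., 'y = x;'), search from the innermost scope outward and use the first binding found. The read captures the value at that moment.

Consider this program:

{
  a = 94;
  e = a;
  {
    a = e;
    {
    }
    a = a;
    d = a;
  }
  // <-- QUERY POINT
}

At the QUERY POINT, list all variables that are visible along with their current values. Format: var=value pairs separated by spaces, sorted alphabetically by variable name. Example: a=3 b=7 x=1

Step 1: enter scope (depth=1)
Step 2: declare a=94 at depth 1
Step 3: declare e=(read a)=94 at depth 1
Step 4: enter scope (depth=2)
Step 5: declare a=(read e)=94 at depth 2
Step 6: enter scope (depth=3)
Step 7: exit scope (depth=2)
Step 8: declare a=(read a)=94 at depth 2
Step 9: declare d=(read a)=94 at depth 2
Step 10: exit scope (depth=1)
Visible at query point: a=94 e=94

Answer: a=94 e=94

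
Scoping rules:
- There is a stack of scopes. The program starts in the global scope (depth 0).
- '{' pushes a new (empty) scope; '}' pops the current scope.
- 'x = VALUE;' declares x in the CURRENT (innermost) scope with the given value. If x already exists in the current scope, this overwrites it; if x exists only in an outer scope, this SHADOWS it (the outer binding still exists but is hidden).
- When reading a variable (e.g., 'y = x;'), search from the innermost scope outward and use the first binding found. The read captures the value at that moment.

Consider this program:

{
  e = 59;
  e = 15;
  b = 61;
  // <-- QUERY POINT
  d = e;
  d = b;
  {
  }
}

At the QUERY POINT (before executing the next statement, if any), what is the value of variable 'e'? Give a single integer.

Answer: 15

Derivation:
Step 1: enter scope (depth=1)
Step 2: declare e=59 at depth 1
Step 3: declare e=15 at depth 1
Step 4: declare b=61 at depth 1
Visible at query point: b=61 e=15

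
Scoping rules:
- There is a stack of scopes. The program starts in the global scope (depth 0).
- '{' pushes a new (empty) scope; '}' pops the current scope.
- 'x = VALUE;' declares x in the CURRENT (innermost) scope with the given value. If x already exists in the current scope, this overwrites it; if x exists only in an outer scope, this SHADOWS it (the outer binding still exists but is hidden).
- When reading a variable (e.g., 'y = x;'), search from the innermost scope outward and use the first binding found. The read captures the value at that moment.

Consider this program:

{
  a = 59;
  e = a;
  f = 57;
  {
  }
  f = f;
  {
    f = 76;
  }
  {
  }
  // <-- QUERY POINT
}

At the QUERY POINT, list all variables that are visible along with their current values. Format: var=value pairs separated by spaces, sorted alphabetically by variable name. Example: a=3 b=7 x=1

Step 1: enter scope (depth=1)
Step 2: declare a=59 at depth 1
Step 3: declare e=(read a)=59 at depth 1
Step 4: declare f=57 at depth 1
Step 5: enter scope (depth=2)
Step 6: exit scope (depth=1)
Step 7: declare f=(read f)=57 at depth 1
Step 8: enter scope (depth=2)
Step 9: declare f=76 at depth 2
Step 10: exit scope (depth=1)
Step 11: enter scope (depth=2)
Step 12: exit scope (depth=1)
Visible at query point: a=59 e=59 f=57

Answer: a=59 e=59 f=57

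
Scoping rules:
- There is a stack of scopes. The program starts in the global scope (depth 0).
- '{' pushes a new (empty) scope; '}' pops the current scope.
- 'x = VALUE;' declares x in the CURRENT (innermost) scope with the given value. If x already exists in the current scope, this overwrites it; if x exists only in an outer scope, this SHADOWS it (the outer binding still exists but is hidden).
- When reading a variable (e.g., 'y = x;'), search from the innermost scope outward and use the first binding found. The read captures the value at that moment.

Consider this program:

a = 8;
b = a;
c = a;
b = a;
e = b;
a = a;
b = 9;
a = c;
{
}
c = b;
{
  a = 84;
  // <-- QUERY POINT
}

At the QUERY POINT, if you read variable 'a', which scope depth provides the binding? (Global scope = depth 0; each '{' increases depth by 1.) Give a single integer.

Step 1: declare a=8 at depth 0
Step 2: declare b=(read a)=8 at depth 0
Step 3: declare c=(read a)=8 at depth 0
Step 4: declare b=(read a)=8 at depth 0
Step 5: declare e=(read b)=8 at depth 0
Step 6: declare a=(read a)=8 at depth 0
Step 7: declare b=9 at depth 0
Step 8: declare a=(read c)=8 at depth 0
Step 9: enter scope (depth=1)
Step 10: exit scope (depth=0)
Step 11: declare c=(read b)=9 at depth 0
Step 12: enter scope (depth=1)
Step 13: declare a=84 at depth 1
Visible at query point: a=84 b=9 c=9 e=8

Answer: 1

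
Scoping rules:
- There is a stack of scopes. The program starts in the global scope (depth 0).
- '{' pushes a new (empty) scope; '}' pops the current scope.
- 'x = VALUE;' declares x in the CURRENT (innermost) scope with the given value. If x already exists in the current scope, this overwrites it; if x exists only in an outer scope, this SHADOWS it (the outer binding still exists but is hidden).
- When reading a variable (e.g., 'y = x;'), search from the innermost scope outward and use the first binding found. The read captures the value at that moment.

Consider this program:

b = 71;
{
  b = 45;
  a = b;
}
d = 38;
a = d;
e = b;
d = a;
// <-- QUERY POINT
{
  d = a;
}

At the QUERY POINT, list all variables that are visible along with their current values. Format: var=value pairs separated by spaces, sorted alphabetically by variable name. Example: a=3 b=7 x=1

Step 1: declare b=71 at depth 0
Step 2: enter scope (depth=1)
Step 3: declare b=45 at depth 1
Step 4: declare a=(read b)=45 at depth 1
Step 5: exit scope (depth=0)
Step 6: declare d=38 at depth 0
Step 7: declare a=(read d)=38 at depth 0
Step 8: declare e=(read b)=71 at depth 0
Step 9: declare d=(read a)=38 at depth 0
Visible at query point: a=38 b=71 d=38 e=71

Answer: a=38 b=71 d=38 e=71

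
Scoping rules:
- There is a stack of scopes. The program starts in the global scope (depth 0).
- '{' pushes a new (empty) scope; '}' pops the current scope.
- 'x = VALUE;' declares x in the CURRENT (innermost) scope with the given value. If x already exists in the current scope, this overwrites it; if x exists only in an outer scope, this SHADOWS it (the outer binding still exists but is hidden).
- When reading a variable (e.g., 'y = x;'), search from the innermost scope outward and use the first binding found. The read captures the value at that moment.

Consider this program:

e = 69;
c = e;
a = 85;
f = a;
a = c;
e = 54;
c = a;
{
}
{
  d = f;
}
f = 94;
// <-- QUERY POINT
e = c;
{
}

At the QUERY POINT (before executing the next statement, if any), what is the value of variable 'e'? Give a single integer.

Step 1: declare e=69 at depth 0
Step 2: declare c=(read e)=69 at depth 0
Step 3: declare a=85 at depth 0
Step 4: declare f=(read a)=85 at depth 0
Step 5: declare a=(read c)=69 at depth 0
Step 6: declare e=54 at depth 0
Step 7: declare c=(read a)=69 at depth 0
Step 8: enter scope (depth=1)
Step 9: exit scope (depth=0)
Step 10: enter scope (depth=1)
Step 11: declare d=(read f)=85 at depth 1
Step 12: exit scope (depth=0)
Step 13: declare f=94 at depth 0
Visible at query point: a=69 c=69 e=54 f=94

Answer: 54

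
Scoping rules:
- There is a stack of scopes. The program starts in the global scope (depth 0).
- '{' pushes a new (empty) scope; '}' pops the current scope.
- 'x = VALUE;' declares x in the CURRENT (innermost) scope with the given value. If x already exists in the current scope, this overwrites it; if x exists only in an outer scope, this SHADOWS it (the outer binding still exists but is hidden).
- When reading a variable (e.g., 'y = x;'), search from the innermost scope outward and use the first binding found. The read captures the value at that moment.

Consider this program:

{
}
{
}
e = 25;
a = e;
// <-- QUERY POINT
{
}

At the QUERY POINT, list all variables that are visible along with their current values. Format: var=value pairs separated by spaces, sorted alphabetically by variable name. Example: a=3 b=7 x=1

Answer: a=25 e=25

Derivation:
Step 1: enter scope (depth=1)
Step 2: exit scope (depth=0)
Step 3: enter scope (depth=1)
Step 4: exit scope (depth=0)
Step 5: declare e=25 at depth 0
Step 6: declare a=(read e)=25 at depth 0
Visible at query point: a=25 e=25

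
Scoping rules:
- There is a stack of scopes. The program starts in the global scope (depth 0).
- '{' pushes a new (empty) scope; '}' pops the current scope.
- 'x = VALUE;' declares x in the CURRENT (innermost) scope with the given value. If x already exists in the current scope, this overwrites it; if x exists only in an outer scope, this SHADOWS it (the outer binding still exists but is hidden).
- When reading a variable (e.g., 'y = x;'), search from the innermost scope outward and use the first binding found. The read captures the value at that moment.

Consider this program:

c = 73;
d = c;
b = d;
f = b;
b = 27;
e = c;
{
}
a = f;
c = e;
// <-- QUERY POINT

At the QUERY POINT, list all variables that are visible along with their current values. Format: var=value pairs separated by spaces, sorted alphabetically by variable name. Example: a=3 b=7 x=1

Answer: a=73 b=27 c=73 d=73 e=73 f=73

Derivation:
Step 1: declare c=73 at depth 0
Step 2: declare d=(read c)=73 at depth 0
Step 3: declare b=(read d)=73 at depth 0
Step 4: declare f=(read b)=73 at depth 0
Step 5: declare b=27 at depth 0
Step 6: declare e=(read c)=73 at depth 0
Step 7: enter scope (depth=1)
Step 8: exit scope (depth=0)
Step 9: declare a=(read f)=73 at depth 0
Step 10: declare c=(read e)=73 at depth 0
Visible at query point: a=73 b=27 c=73 d=73 e=73 f=73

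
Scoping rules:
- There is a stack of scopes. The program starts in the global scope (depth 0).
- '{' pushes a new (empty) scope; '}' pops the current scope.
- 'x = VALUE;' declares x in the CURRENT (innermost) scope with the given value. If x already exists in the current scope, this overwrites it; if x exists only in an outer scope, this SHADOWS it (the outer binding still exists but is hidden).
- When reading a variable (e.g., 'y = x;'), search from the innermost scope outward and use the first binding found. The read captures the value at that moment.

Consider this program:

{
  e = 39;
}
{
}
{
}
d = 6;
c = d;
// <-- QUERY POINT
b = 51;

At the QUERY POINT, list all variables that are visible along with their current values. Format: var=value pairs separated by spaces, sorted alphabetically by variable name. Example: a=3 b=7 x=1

Answer: c=6 d=6

Derivation:
Step 1: enter scope (depth=1)
Step 2: declare e=39 at depth 1
Step 3: exit scope (depth=0)
Step 4: enter scope (depth=1)
Step 5: exit scope (depth=0)
Step 6: enter scope (depth=1)
Step 7: exit scope (depth=0)
Step 8: declare d=6 at depth 0
Step 9: declare c=(read d)=6 at depth 0
Visible at query point: c=6 d=6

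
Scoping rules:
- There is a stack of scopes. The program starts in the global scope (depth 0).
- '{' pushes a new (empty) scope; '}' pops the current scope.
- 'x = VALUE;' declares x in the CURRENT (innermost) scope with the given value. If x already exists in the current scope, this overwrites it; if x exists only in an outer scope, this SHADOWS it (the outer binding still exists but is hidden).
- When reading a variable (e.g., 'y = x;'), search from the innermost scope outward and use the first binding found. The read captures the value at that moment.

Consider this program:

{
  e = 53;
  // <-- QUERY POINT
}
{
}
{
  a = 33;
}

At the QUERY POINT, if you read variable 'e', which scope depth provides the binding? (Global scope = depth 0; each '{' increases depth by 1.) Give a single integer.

Step 1: enter scope (depth=1)
Step 2: declare e=53 at depth 1
Visible at query point: e=53

Answer: 1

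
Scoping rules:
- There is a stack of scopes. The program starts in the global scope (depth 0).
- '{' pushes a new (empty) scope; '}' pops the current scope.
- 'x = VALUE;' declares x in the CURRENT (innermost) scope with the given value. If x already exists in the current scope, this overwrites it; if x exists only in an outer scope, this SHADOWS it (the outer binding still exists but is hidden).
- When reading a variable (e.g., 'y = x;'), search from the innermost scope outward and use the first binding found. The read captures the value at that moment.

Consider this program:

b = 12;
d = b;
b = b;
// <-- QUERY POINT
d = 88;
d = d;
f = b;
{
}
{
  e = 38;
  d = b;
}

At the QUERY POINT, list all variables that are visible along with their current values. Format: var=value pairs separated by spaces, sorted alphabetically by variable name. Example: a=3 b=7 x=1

Answer: b=12 d=12

Derivation:
Step 1: declare b=12 at depth 0
Step 2: declare d=(read b)=12 at depth 0
Step 3: declare b=(read b)=12 at depth 0
Visible at query point: b=12 d=12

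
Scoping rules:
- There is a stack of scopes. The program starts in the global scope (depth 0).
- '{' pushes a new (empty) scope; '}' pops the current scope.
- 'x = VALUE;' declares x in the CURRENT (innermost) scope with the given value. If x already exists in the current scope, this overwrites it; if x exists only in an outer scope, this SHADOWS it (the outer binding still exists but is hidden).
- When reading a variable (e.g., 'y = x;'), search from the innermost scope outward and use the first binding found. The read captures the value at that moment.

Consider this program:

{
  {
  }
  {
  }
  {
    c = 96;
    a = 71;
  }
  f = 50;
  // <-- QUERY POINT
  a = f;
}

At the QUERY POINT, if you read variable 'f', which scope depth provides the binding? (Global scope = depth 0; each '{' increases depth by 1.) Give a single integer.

Step 1: enter scope (depth=1)
Step 2: enter scope (depth=2)
Step 3: exit scope (depth=1)
Step 4: enter scope (depth=2)
Step 5: exit scope (depth=1)
Step 6: enter scope (depth=2)
Step 7: declare c=96 at depth 2
Step 8: declare a=71 at depth 2
Step 9: exit scope (depth=1)
Step 10: declare f=50 at depth 1
Visible at query point: f=50

Answer: 1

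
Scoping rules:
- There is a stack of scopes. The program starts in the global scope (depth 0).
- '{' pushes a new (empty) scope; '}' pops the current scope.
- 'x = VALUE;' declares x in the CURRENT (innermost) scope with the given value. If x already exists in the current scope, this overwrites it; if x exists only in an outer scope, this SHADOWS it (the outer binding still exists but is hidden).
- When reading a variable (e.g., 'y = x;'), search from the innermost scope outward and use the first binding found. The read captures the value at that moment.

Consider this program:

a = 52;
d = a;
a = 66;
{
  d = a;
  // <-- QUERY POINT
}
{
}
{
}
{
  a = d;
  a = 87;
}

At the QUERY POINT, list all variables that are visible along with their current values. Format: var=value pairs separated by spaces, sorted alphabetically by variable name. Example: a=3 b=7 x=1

Answer: a=66 d=66

Derivation:
Step 1: declare a=52 at depth 0
Step 2: declare d=(read a)=52 at depth 0
Step 3: declare a=66 at depth 0
Step 4: enter scope (depth=1)
Step 5: declare d=(read a)=66 at depth 1
Visible at query point: a=66 d=66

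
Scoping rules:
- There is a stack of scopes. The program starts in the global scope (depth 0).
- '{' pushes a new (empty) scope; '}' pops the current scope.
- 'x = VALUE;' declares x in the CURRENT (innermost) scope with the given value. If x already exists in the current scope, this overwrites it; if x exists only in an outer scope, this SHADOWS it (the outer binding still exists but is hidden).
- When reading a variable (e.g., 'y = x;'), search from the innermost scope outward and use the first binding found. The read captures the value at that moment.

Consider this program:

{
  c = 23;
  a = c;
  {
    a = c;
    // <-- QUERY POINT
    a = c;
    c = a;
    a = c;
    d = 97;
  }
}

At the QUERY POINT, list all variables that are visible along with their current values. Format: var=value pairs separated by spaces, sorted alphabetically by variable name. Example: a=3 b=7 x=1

Answer: a=23 c=23

Derivation:
Step 1: enter scope (depth=1)
Step 2: declare c=23 at depth 1
Step 3: declare a=(read c)=23 at depth 1
Step 4: enter scope (depth=2)
Step 5: declare a=(read c)=23 at depth 2
Visible at query point: a=23 c=23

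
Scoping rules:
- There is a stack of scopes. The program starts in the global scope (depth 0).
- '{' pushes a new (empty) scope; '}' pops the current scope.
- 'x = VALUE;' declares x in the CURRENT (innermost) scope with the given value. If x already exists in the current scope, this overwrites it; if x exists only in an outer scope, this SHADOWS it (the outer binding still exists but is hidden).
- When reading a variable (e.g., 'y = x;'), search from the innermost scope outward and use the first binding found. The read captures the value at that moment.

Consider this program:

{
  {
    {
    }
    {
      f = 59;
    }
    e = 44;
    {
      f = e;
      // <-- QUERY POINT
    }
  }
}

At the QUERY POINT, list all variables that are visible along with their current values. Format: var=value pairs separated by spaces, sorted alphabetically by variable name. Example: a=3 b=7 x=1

Step 1: enter scope (depth=1)
Step 2: enter scope (depth=2)
Step 3: enter scope (depth=3)
Step 4: exit scope (depth=2)
Step 5: enter scope (depth=3)
Step 6: declare f=59 at depth 3
Step 7: exit scope (depth=2)
Step 8: declare e=44 at depth 2
Step 9: enter scope (depth=3)
Step 10: declare f=(read e)=44 at depth 3
Visible at query point: e=44 f=44

Answer: e=44 f=44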